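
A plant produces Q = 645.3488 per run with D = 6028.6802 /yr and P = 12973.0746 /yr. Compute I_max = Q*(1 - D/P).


D/P = 0.4647
1 - D/P = 0.5353
I_max = 645.3488 * 0.5353 = 345.4506

345.4506 units


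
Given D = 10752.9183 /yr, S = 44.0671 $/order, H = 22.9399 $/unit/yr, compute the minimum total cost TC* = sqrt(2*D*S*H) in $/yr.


2*D*S*H = 21740139.8357
TC* = sqrt(21740139.8357) = 4662.6323

4662.6323 $/yr


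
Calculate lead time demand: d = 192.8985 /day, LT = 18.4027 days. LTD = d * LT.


LTD = 192.8985 * 18.4027 = 3549.8532

3549.8532 units


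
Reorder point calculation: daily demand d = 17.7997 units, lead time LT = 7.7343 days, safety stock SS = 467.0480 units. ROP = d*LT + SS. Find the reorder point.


d*LT = 17.7997 * 7.7343 = 137.6682
ROP = 137.6682 + 467.0480 = 604.7162

604.7162 units


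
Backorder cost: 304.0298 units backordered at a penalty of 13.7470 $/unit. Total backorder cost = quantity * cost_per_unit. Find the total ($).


Total = 304.0298 * 13.7470 = 4179.4977

4179.4977 $


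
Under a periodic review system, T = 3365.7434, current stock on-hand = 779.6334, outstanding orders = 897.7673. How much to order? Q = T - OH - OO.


Inventory position = OH + OO = 779.6334 + 897.7673 = 1677.4007
Q = 3365.7434 - 1677.4007 = 1688.3427

1688.3427 units


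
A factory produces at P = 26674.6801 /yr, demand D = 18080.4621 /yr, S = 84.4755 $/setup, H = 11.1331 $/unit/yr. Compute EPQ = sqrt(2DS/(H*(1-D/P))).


1 - D/P = 1 - 0.6778 = 0.3222
H*(1-D/P) = 3.5869
2DS = 3054712.1523
EPQ = sqrt(851622.3227) = 922.8339

922.8339 units


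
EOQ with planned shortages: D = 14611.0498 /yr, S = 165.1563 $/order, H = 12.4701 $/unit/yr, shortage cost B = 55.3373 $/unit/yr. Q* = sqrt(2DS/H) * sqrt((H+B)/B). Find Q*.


sqrt(2DS/H) = 622.1116
sqrt((H+B)/B) = 1.1070
Q* = 622.1116 * 1.1070 = 688.6489

688.6489 units


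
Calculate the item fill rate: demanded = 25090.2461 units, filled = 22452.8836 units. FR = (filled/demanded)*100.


FR = 22452.8836 / 25090.2461 * 100 = 89.4885

89.4885%


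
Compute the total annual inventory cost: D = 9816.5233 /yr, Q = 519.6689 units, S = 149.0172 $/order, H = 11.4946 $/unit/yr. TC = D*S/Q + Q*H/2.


Ordering cost = D*S/Q = 2814.9285
Holding cost = Q*H/2 = 2986.6931
TC = 2814.9285 + 2986.6931 = 5801.6216

5801.6216 $/yr


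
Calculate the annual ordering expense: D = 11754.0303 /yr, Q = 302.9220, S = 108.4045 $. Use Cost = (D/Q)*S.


Number of orders = D/Q = 38.8022
Cost = 38.8022 * 108.4045 = 4206.3296

4206.3296 $/yr


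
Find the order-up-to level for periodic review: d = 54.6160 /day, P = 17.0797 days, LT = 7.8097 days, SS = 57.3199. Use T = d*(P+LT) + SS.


P + LT = 24.8894
d*(P+LT) = 54.6160 * 24.8894 = 1359.3595
T = 1359.3595 + 57.3199 = 1416.6794

1416.6794 units


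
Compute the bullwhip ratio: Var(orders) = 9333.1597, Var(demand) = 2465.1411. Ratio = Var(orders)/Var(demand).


BW = 9333.1597 / 2465.1411 = 3.7861

3.7861


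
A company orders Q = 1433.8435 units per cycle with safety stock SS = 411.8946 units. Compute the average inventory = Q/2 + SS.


Q/2 = 716.9217
Avg = 716.9217 + 411.8946 = 1128.8164

1128.8164 units


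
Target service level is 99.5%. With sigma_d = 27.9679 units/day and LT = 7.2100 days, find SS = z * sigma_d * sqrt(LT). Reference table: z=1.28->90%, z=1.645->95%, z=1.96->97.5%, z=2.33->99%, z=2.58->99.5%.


From the table, SL = 99.5% corresponds to z = 2.58
sqrt(LT) = sqrt(7.2100) = 2.6851
SS = 2.58 * 27.9679 * 2.6851 = 193.7524

193.7524 units


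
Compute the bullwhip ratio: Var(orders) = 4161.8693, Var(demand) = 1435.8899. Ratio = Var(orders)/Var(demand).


BW = 4161.8693 / 1435.8899 = 2.8985

2.8985


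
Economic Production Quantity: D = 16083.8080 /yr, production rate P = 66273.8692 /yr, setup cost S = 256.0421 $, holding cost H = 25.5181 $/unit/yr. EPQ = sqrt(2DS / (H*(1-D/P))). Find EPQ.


1 - D/P = 1 - 0.2427 = 0.7573
H*(1-D/P) = 19.3252
2DS = 8236263.9526
EPQ = sqrt(426193.2060) = 652.8347

652.8347 units


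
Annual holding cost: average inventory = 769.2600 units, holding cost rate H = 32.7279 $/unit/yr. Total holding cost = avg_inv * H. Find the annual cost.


Cost = 769.2600 * 32.7279 = 25176.2644

25176.2644 $/yr


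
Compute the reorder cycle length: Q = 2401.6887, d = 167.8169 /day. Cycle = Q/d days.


Cycle = 2401.6887 / 167.8169 = 14.3114

14.3114 days


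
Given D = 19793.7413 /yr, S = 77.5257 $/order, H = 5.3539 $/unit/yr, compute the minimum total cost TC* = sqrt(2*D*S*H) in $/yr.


2*D*S*H = 16431372.3384
TC* = sqrt(16431372.3384) = 4053.5629

4053.5629 $/yr


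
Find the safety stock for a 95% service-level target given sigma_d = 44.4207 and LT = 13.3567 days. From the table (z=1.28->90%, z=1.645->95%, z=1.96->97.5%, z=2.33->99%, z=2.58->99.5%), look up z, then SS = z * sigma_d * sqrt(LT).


From the table, SL = 95% corresponds to z = 1.645
sqrt(LT) = sqrt(13.3567) = 3.6547
SS = 1.645 * 44.4207 * 3.6547 = 267.0551

267.0551 units


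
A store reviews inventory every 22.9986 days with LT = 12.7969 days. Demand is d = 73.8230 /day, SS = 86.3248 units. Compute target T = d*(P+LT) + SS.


P + LT = 35.7955
d*(P+LT) = 73.8230 * 35.7955 = 2642.5312
T = 2642.5312 + 86.3248 = 2728.8560

2728.8560 units


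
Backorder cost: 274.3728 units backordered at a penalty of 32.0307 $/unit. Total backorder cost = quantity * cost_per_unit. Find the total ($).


Total = 274.3728 * 32.0307 = 8788.3528

8788.3528 $


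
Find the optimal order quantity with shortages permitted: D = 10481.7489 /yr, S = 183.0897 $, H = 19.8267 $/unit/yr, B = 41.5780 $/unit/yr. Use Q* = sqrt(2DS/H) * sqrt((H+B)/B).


sqrt(2DS/H) = 439.9858
sqrt((H+B)/B) = 1.2153
Q* = 439.9858 * 1.2153 = 534.6968

534.6968 units


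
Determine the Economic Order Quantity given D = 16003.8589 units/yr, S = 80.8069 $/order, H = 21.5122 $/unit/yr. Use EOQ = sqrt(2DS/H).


2*D*S = 2 * 16003.8589 * 80.8069 = 2586444.4515
2*D*S/H = 120231.5175
EOQ = sqrt(120231.5175) = 346.7442

346.7442 units


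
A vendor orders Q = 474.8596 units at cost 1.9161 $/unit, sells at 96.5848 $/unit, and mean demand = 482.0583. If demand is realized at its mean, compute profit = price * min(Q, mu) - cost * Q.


Sales at mu = min(474.8596, 482.0583) = 474.8596
Revenue = 96.5848 * 474.8596 = 45864.2195
Total cost = 1.9161 * 474.8596 = 909.8785
Profit = 45864.2195 - 909.8785 = 44954.3410

44954.3410 $


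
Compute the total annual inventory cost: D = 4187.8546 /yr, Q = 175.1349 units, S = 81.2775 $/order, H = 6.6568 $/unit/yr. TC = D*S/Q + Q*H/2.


Ordering cost = D*S/Q = 1943.5210
Holding cost = Q*H/2 = 582.9190
TC = 1943.5210 + 582.9190 = 2526.4400

2526.4400 $/yr


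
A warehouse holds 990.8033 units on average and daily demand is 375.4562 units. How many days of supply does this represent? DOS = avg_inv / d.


DOS = 990.8033 / 375.4562 = 2.6389

2.6389 days


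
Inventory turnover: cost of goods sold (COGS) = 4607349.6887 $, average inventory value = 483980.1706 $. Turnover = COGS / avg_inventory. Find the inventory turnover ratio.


Turnover = 4607349.6887 / 483980.1706 = 9.5197

9.5197


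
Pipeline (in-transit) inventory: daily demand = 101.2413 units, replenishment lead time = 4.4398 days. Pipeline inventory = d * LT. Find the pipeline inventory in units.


Pipeline = 101.2413 * 4.4398 = 449.4911

449.4911 units


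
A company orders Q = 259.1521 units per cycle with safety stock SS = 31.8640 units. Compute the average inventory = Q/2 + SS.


Q/2 = 129.5761
Avg = 129.5761 + 31.8640 = 161.4401

161.4401 units


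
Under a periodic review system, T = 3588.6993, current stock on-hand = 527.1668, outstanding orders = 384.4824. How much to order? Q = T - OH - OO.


Inventory position = OH + OO = 527.1668 + 384.4824 = 911.6492
Q = 3588.6993 - 911.6492 = 2677.0501

2677.0501 units


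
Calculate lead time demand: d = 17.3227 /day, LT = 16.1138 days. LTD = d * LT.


LTD = 17.3227 * 16.1138 = 279.1345

279.1345 units


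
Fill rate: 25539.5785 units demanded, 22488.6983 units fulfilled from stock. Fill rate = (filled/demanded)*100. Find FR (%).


FR = 22488.6983 / 25539.5785 * 100 = 88.0543

88.0543%


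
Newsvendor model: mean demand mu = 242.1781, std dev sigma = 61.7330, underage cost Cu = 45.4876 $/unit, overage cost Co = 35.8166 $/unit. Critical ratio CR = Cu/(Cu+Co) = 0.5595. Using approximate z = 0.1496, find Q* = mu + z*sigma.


CR = Cu/(Cu+Co) = 45.4876/(45.4876+35.8166) = 0.5595
z = 0.1496
Q* = 242.1781 + 0.1496 * 61.7330 = 251.4134

251.4134 units


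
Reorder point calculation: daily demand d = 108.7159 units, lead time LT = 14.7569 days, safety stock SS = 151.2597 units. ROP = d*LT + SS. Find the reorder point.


d*LT = 108.7159 * 14.7569 = 1604.3097
ROP = 1604.3097 + 151.2597 = 1755.5694

1755.5694 units


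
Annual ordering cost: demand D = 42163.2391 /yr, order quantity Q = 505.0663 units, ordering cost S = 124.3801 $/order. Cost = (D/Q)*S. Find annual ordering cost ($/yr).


Number of orders = D/Q = 83.4806
Cost = 83.4806 * 124.3801 = 10383.3257

10383.3257 $/yr


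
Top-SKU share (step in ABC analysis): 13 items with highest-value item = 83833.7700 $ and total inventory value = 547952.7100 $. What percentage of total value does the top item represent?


Top item = 83833.7700
Total = 547952.7100
Percentage = 83833.7700 / 547952.7100 * 100 = 15.2995

15.2995%


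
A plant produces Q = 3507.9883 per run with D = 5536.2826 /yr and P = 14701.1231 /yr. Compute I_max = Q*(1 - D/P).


D/P = 0.3766
1 - D/P = 0.6234
I_max = 3507.9883 * 0.6234 = 2186.9182

2186.9182 units


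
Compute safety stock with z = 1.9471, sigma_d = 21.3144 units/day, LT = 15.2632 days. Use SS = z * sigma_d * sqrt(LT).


sqrt(LT) = sqrt(15.2632) = 3.9068
SS = 1.9471 * 21.3144 * 3.9068 = 162.1378

162.1378 units


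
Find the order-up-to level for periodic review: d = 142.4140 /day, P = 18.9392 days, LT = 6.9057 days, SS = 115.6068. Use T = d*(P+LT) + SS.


P + LT = 25.8449
d*(P+LT) = 142.4140 * 25.8449 = 3680.6756
T = 3680.6756 + 115.6068 = 3796.2824

3796.2824 units


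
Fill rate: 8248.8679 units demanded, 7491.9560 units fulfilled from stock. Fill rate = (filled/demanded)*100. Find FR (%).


FR = 7491.9560 / 8248.8679 * 100 = 90.8241

90.8241%


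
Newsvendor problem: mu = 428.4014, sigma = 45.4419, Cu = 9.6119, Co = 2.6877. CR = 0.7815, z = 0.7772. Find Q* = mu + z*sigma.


CR = Cu/(Cu+Co) = 9.6119/(9.6119+2.6877) = 0.7815
z = 0.7772
Q* = 428.4014 + 0.7772 * 45.4419 = 463.7188

463.7188 units


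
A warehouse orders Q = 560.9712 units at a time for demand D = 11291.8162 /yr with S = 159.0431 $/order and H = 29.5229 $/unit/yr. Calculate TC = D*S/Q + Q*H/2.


Ordering cost = D*S/Q = 3201.3862
Holding cost = Q*H/2 = 8280.7483
TC = 3201.3862 + 8280.7483 = 11482.1345

11482.1345 $/yr


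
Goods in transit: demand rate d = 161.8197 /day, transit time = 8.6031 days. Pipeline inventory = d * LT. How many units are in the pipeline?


Pipeline = 161.8197 * 8.6031 = 1392.1511

1392.1511 units


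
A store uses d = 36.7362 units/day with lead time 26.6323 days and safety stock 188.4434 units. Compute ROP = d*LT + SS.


d*LT = 36.7362 * 26.6323 = 978.3695
ROP = 978.3695 + 188.4434 = 1166.8129

1166.8129 units


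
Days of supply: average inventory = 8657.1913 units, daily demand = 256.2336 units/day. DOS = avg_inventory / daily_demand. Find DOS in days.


DOS = 8657.1913 / 256.2336 = 33.7863

33.7863 days


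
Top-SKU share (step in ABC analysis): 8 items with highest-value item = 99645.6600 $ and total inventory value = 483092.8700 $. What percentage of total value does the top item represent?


Top item = 99645.6600
Total = 483092.8700
Percentage = 99645.6600 / 483092.8700 * 100 = 20.6266

20.6266%


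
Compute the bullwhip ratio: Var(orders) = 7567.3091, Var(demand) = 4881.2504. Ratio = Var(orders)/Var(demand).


BW = 7567.3091 / 4881.2504 = 1.5503

1.5503


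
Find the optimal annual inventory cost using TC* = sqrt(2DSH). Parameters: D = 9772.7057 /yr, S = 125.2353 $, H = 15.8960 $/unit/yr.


2*D*S*H = 38909838.7170
TC* = sqrt(38909838.7170) = 6237.7751

6237.7751 $/yr


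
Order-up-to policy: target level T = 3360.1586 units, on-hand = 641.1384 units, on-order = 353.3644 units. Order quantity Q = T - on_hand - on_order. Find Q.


Inventory position = OH + OO = 641.1384 + 353.3644 = 994.5028
Q = 3360.1586 - 994.5028 = 2365.6558

2365.6558 units


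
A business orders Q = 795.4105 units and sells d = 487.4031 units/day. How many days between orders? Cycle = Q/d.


Cycle = 795.4105 / 487.4031 = 1.6319

1.6319 days


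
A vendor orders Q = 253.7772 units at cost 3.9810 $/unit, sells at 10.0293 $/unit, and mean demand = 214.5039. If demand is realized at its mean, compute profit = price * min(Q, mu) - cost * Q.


Sales at mu = min(253.7772, 214.5039) = 214.5039
Revenue = 10.0293 * 214.5039 = 2151.3240
Total cost = 3.9810 * 253.7772 = 1010.2870
Profit = 2151.3240 - 1010.2870 = 1141.0369

1141.0369 $


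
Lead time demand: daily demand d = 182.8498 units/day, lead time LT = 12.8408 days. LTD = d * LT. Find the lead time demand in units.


LTD = 182.8498 * 12.8408 = 2347.9377

2347.9377 units


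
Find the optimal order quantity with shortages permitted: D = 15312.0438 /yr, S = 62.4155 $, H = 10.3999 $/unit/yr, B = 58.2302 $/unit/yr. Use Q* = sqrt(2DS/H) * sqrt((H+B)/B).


sqrt(2DS/H) = 428.7096
sqrt((H+B)/B) = 1.0856
Q* = 428.7096 * 1.0856 = 465.4215

465.4215 units


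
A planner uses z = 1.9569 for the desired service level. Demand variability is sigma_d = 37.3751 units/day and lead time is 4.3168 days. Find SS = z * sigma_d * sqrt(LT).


sqrt(LT) = sqrt(4.3168) = 2.0777
SS = 1.9569 * 37.3751 * 2.0777 = 151.9609

151.9609 units


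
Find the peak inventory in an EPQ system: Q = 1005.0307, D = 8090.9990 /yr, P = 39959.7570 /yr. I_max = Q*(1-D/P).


D/P = 0.2025
1 - D/P = 0.7975
I_max = 1005.0307 * 0.7975 = 801.5334

801.5334 units


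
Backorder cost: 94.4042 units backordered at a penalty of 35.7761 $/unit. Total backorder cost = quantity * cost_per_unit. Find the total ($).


Total = 94.4042 * 35.7761 = 3377.4141

3377.4141 $


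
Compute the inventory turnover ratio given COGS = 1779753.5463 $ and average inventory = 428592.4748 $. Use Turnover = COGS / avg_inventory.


Turnover = 1779753.5463 / 428592.4748 = 4.1526

4.1526


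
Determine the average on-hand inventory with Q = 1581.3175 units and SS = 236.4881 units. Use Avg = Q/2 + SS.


Q/2 = 790.6588
Avg = 790.6588 + 236.4881 = 1027.1469

1027.1469 units


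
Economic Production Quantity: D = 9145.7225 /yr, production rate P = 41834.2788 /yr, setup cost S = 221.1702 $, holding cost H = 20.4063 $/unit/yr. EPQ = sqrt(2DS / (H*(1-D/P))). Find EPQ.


1 - D/P = 1 - 0.2186 = 0.7814
H*(1-D/P) = 15.9451
2DS = 4045522.5489
EPQ = sqrt(253715.4447) = 503.7017

503.7017 units


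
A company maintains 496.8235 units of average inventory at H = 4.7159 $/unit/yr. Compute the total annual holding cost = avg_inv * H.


Cost = 496.8235 * 4.7159 = 2342.9699

2342.9699 $/yr


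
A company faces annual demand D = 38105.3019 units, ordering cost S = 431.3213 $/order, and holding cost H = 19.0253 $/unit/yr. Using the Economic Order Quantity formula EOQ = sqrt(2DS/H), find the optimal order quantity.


2*D*S = 2 * 38105.3019 * 431.3213 = 32871256.7048
2*D*S/H = 1727765.4862
EOQ = sqrt(1727765.4862) = 1314.4449

1314.4449 units


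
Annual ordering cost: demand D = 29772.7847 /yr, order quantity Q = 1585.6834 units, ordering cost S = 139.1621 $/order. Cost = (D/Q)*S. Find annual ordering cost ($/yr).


Number of orders = D/Q = 18.7760
Cost = 18.7760 * 139.1621 = 2612.9070

2612.9070 $/yr


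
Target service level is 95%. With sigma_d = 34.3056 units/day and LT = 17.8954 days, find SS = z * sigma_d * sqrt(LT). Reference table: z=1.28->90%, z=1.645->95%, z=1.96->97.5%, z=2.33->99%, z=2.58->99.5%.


From the table, SL = 95% corresponds to z = 1.645
sqrt(LT) = sqrt(17.8954) = 4.2303
SS = 1.645 * 34.3056 * 4.2303 = 238.7270

238.7270 units


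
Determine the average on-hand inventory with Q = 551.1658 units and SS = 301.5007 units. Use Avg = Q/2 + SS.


Q/2 = 275.5829
Avg = 275.5829 + 301.5007 = 577.0836

577.0836 units


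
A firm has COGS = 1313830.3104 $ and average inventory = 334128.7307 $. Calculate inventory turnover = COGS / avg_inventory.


Turnover = 1313830.3104 / 334128.7307 = 3.9321

3.9321


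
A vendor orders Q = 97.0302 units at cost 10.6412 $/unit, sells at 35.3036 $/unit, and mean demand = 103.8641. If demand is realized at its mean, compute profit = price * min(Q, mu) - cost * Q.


Sales at mu = min(97.0302, 103.8641) = 97.0302
Revenue = 35.3036 * 97.0302 = 3425.5154
Total cost = 10.6412 * 97.0302 = 1032.5178
Profit = 3425.5154 - 1032.5178 = 2392.9976

2392.9976 $


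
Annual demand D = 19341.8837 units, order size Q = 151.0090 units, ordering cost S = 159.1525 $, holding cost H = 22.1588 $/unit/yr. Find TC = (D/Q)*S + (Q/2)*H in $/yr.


Ordering cost = D*S/Q = 20384.9383
Holding cost = Q*H/2 = 1673.0891
TC = 20384.9383 + 1673.0891 = 22058.0274

22058.0274 $/yr


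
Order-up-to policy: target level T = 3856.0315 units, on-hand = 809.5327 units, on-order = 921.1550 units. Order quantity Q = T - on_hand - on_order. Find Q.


Inventory position = OH + OO = 809.5327 + 921.1550 = 1730.6877
Q = 3856.0315 - 1730.6877 = 2125.3438

2125.3438 units


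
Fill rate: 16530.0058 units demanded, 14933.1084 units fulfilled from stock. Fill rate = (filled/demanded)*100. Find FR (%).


FR = 14933.1084 / 16530.0058 * 100 = 90.3394

90.3394%


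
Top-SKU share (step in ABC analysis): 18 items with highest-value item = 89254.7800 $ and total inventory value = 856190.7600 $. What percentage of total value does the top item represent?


Top item = 89254.7800
Total = 856190.7600
Percentage = 89254.7800 / 856190.7600 * 100 = 10.4246

10.4246%


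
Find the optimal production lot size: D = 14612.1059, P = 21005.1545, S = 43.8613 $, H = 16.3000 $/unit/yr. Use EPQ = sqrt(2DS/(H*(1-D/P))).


1 - D/P = 1 - 0.6956 = 0.3044
H*(1-D/P) = 4.9610
2DS = 1281811.9210
EPQ = sqrt(258377.4312) = 508.3084

508.3084 units


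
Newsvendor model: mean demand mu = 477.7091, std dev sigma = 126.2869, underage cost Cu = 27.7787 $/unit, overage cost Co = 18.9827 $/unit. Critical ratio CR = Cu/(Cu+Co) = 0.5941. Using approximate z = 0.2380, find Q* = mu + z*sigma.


CR = Cu/(Cu+Co) = 27.7787/(27.7787+18.9827) = 0.5941
z = 0.2380
Q* = 477.7091 + 0.2380 * 126.2869 = 507.7654

507.7654 units


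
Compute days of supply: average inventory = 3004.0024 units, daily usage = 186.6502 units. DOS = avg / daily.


DOS = 3004.0024 / 186.6502 = 16.0943

16.0943 days


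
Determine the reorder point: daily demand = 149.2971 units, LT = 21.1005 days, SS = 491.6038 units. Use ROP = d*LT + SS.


d*LT = 149.2971 * 21.1005 = 3150.2435
ROP = 3150.2435 + 491.6038 = 3641.8473

3641.8473 units


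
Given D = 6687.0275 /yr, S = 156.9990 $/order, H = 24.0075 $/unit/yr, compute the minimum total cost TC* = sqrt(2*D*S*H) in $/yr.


2*D*S*H = 50408866.1121
TC* = sqrt(50408866.1121) = 7099.9201

7099.9201 $/yr


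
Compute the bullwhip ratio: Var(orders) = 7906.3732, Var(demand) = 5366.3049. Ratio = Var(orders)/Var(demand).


BW = 7906.3732 / 5366.3049 = 1.4733

1.4733


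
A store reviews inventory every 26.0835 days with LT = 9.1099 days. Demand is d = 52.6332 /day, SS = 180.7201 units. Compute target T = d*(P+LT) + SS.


P + LT = 35.1934
d*(P+LT) = 52.6332 * 35.1934 = 1852.3413
T = 1852.3413 + 180.7201 = 2033.0614

2033.0614 units


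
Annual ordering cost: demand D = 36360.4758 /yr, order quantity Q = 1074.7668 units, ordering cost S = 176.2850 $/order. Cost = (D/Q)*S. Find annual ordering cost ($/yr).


Number of orders = D/Q = 33.8310
Cost = 33.8310 * 176.2850 = 5963.9044

5963.9044 $/yr


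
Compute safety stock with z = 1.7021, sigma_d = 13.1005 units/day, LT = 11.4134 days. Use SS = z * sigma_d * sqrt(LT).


sqrt(LT) = sqrt(11.4134) = 3.3784
SS = 1.7021 * 13.1005 * 3.3784 = 75.3322

75.3322 units


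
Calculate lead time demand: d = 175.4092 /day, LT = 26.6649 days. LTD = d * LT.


LTD = 175.4092 * 26.6649 = 4677.2688

4677.2688 units


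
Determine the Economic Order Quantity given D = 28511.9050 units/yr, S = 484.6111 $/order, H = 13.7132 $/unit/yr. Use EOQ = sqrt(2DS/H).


2*D*S = 2 * 28511.9050 * 484.6111 = 27634371.2903
2*D*S/H = 2015165.7739
EOQ = sqrt(2015165.7739) = 1419.5653

1419.5653 units


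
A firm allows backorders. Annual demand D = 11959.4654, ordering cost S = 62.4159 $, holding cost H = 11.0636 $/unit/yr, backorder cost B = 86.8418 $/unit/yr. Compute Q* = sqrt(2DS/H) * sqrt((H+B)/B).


sqrt(2DS/H) = 367.3417
sqrt((H+B)/B) = 1.0618
Q* = 367.3417 * 1.0618 = 390.0400

390.0400 units


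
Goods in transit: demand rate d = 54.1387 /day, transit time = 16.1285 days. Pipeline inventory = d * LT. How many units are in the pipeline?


Pipeline = 54.1387 * 16.1285 = 873.1760

873.1760 units


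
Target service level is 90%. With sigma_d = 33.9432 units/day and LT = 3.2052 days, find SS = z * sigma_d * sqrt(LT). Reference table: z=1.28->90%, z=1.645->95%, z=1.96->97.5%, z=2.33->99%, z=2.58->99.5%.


From the table, SL = 90% corresponds to z = 1.28
sqrt(LT) = sqrt(3.2052) = 1.7903
SS = 1.28 * 33.9432 * 1.7903 = 77.7840

77.7840 units


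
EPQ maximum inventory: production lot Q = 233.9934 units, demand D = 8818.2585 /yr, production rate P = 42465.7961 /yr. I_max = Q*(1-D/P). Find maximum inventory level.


D/P = 0.2077
1 - D/P = 0.7923
I_max = 233.9934 * 0.7923 = 185.4034

185.4034 units


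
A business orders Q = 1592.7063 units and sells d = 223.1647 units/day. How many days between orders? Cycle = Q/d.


Cycle = 1592.7063 / 223.1647 = 7.1369

7.1369 days


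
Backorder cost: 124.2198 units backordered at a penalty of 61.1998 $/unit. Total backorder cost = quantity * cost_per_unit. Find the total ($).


Total = 124.2198 * 61.1998 = 7602.2269

7602.2269 $


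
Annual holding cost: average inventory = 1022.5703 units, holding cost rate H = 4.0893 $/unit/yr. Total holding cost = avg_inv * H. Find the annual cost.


Cost = 1022.5703 * 4.0893 = 4181.5967

4181.5967 $/yr


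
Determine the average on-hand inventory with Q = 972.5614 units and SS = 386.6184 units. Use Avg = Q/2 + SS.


Q/2 = 486.2807
Avg = 486.2807 + 386.6184 = 872.8991

872.8991 units


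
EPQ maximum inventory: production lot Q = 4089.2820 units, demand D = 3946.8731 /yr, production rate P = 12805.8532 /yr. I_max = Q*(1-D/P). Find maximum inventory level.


D/P = 0.3082
1 - D/P = 0.6918
I_max = 4089.2820 * 0.6918 = 2828.9304

2828.9304 units


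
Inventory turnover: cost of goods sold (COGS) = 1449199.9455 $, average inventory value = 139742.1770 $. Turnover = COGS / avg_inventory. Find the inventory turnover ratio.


Turnover = 1449199.9455 / 139742.1770 = 10.3705

10.3705


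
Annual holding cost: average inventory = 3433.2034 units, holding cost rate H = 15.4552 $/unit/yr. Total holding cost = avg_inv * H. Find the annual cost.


Cost = 3433.2034 * 15.4552 = 53060.8452

53060.8452 $/yr


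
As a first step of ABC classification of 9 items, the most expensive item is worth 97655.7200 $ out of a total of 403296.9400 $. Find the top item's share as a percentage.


Top item = 97655.7200
Total = 403296.9400
Percentage = 97655.7200 / 403296.9400 * 100 = 24.2143

24.2143%


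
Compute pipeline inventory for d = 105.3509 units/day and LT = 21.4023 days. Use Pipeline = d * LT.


Pipeline = 105.3509 * 21.4023 = 2254.7516

2254.7516 units


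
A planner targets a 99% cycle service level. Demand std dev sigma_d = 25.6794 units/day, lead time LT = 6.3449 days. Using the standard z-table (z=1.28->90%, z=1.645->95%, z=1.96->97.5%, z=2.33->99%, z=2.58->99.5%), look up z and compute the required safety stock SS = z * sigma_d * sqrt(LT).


From the table, SL = 99% corresponds to z = 2.33
sqrt(LT) = sqrt(6.3449) = 2.5189
SS = 2.33 * 25.6794 * 2.5189 = 150.7139

150.7139 units


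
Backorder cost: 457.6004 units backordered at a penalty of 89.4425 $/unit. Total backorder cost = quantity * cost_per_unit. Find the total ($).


Total = 457.6004 * 89.4425 = 40928.9238

40928.9238 $


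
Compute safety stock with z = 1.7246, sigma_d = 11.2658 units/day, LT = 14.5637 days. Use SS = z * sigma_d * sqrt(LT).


sqrt(LT) = sqrt(14.5637) = 3.8162
SS = 1.7246 * 11.2658 * 3.8162 = 74.1458

74.1458 units


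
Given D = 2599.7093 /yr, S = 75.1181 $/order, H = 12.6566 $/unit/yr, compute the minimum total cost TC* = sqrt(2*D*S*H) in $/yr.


2*D*S*H = 4943293.9111
TC* = sqrt(4943293.9111) = 2223.3520

2223.3520 $/yr


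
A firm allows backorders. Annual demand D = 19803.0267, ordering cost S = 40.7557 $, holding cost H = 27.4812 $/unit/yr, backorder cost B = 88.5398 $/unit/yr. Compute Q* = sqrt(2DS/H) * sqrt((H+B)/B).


sqrt(2DS/H) = 242.3579
sqrt((H+B)/B) = 1.1447
Q* = 242.3579 * 1.1447 = 277.4317

277.4317 units


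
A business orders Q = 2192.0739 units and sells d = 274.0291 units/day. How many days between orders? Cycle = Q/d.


Cycle = 2192.0739 / 274.0291 = 7.9994

7.9994 days


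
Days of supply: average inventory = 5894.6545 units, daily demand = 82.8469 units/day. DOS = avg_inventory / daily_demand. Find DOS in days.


DOS = 5894.6545 / 82.8469 = 71.1512

71.1512 days


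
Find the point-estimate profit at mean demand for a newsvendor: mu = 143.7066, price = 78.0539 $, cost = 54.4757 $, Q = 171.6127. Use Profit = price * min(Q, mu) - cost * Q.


Sales at mu = min(171.6127, 143.7066) = 143.7066
Revenue = 78.0539 * 143.7066 = 11216.8606
Total cost = 54.4757 * 171.6127 = 9348.7220
Profit = 11216.8606 - 9348.7220 = 1868.1386

1868.1386 $


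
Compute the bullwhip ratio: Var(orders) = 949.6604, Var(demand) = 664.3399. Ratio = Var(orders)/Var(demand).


BW = 949.6604 / 664.3399 = 1.4295

1.4295


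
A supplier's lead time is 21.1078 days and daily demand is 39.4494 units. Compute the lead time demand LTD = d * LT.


LTD = 39.4494 * 21.1078 = 832.6900

832.6900 units


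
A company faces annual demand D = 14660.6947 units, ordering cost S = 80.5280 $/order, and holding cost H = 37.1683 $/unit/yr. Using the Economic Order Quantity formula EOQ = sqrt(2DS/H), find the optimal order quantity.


2*D*S = 2 * 14660.6947 * 80.5280 = 2361192.8456
2*D*S/H = 63527.0606
EOQ = sqrt(63527.0606) = 252.0458

252.0458 units


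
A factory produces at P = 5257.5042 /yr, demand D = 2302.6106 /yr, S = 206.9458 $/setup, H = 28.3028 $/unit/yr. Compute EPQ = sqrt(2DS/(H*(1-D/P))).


1 - D/P = 1 - 0.4380 = 0.5620
H*(1-D/P) = 15.9071
2DS = 953031.1854
EPQ = sqrt(59912.2308) = 244.7698

244.7698 units


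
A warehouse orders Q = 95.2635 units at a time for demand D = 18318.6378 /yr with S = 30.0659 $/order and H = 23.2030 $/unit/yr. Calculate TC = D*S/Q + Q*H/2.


Ordering cost = D*S/Q = 5781.5043
Holding cost = Q*H/2 = 1105.1995
TC = 5781.5043 + 1105.1995 = 6886.7038

6886.7038 $/yr


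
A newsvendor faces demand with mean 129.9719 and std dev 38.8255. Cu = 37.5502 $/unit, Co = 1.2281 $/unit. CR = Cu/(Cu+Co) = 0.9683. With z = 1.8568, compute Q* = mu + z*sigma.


CR = Cu/(Cu+Co) = 37.5502/(37.5502+1.2281) = 0.9683
z = 1.8568
Q* = 129.9719 + 1.8568 * 38.8255 = 202.0631

202.0631 units


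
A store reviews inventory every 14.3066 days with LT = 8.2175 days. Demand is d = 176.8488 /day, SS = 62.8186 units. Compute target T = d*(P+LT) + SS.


P + LT = 22.5241
d*(P+LT) = 176.8488 * 22.5241 = 3983.3601
T = 3983.3601 + 62.8186 = 4046.1787

4046.1787 units


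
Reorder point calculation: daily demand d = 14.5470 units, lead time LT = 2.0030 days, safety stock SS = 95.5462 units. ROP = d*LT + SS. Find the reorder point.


d*LT = 14.5470 * 2.0030 = 29.1376
ROP = 29.1376 + 95.5462 = 124.6838

124.6838 units


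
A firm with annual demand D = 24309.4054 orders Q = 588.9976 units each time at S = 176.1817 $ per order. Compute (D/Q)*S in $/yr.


Number of orders = D/Q = 41.2725
Cost = 41.2725 * 176.1817 = 7271.4598

7271.4598 $/yr


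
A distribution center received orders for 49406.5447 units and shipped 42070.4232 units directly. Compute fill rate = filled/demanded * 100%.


FR = 42070.4232 / 49406.5447 * 100 = 85.1515

85.1515%


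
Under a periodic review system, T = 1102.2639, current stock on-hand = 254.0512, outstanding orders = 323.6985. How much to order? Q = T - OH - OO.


Inventory position = OH + OO = 254.0512 + 323.6985 = 577.7497
Q = 1102.2639 - 577.7497 = 524.5142

524.5142 units


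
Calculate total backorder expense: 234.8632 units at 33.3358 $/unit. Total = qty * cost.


Total = 234.8632 * 33.3358 = 7829.3527

7829.3527 $


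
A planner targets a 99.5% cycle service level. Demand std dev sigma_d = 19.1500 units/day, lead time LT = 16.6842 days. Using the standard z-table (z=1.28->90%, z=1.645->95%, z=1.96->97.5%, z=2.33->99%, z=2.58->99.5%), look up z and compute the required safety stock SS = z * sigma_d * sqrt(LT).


From the table, SL = 99.5% corresponds to z = 2.58
sqrt(LT) = sqrt(16.6842) = 4.0846
SS = 2.58 * 19.1500 * 4.0846 = 201.8093

201.8093 units


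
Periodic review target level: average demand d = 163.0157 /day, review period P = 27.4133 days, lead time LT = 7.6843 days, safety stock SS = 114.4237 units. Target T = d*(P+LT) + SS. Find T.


P + LT = 35.0976
d*(P+LT) = 163.0157 * 35.0976 = 5721.4598
T = 5721.4598 + 114.4237 = 5835.8835

5835.8835 units


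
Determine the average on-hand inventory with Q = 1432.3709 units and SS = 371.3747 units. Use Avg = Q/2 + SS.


Q/2 = 716.1854
Avg = 716.1854 + 371.3747 = 1087.5602

1087.5602 units


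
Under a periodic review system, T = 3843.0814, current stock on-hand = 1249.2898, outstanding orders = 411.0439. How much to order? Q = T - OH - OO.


Inventory position = OH + OO = 1249.2898 + 411.0439 = 1660.3337
Q = 3843.0814 - 1660.3337 = 2182.7477

2182.7477 units


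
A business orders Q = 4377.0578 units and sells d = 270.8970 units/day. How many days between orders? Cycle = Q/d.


Cycle = 4377.0578 / 270.8970 = 16.1576

16.1576 days


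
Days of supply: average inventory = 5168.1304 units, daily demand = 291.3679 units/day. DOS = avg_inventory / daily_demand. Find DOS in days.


DOS = 5168.1304 / 291.3679 = 17.7375

17.7375 days


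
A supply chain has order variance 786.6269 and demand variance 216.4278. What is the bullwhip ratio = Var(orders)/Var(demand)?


BW = 786.6269 / 216.4278 = 3.6346

3.6346


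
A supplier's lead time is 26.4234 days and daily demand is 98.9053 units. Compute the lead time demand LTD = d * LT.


LTD = 98.9053 * 26.4234 = 2613.4143

2613.4143 units


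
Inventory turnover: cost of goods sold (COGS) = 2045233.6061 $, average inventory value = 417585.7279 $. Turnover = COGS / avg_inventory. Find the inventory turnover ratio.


Turnover = 2045233.6061 / 417585.7279 = 4.8978

4.8978


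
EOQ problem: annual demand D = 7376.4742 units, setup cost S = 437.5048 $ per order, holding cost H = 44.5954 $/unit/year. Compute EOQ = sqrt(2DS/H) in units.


2*D*S = 2 * 7376.4742 * 437.5048 = 6454485.7392
2*D*S/H = 144734.3389
EOQ = sqrt(144734.3389) = 380.4397

380.4397 units


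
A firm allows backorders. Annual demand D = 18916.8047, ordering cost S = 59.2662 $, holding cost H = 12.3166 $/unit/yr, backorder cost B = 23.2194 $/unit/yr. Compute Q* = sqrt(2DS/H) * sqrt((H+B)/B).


sqrt(2DS/H) = 426.6748
sqrt((H+B)/B) = 1.2371
Q* = 426.6748 * 1.2371 = 527.8442

527.8442 units


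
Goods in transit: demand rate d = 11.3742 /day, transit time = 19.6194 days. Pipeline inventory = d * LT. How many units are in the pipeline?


Pipeline = 11.3742 * 19.6194 = 223.1550

223.1550 units


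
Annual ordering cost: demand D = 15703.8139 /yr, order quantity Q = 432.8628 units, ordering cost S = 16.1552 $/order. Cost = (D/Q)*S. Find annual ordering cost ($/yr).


Number of orders = D/Q = 36.2790
Cost = 36.2790 * 16.1552 = 586.0939

586.0939 $/yr


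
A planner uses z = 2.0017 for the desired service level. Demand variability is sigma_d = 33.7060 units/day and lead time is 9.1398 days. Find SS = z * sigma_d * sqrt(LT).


sqrt(LT) = sqrt(9.1398) = 3.0232
SS = 2.0017 * 33.7060 * 3.0232 = 203.9739

203.9739 units


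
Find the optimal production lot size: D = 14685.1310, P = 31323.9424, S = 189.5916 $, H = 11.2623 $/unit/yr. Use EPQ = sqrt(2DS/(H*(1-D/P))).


1 - D/P = 1 - 0.4688 = 0.5312
H*(1-D/P) = 5.9824
2DS = 5568354.9650
EPQ = sqrt(930794.7784) = 964.7771

964.7771 units


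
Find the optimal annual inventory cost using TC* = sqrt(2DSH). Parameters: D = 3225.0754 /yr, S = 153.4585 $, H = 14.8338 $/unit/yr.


2*D*S*H = 14682947.1746
TC* = sqrt(14682947.1746) = 3831.8334

3831.8334 $/yr


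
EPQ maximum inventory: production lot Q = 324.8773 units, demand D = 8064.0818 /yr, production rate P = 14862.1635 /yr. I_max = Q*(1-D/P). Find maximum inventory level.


D/P = 0.5426
1 - D/P = 0.4574
I_max = 324.8773 * 0.4574 = 148.6017

148.6017 units


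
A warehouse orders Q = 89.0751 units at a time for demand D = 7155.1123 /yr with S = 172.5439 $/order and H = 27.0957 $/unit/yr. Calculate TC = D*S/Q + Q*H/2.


Ordering cost = D*S/Q = 13859.8888
Holding cost = Q*H/2 = 1206.7761
TC = 13859.8888 + 1206.7761 = 15066.6649

15066.6649 $/yr


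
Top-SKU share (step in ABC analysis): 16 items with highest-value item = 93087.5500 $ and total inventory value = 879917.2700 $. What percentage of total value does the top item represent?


Top item = 93087.5500
Total = 879917.2700
Percentage = 93087.5500 / 879917.2700 * 100 = 10.5791

10.5791%


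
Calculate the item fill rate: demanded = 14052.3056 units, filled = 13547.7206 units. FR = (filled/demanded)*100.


FR = 13547.7206 / 14052.3056 * 100 = 96.4092

96.4092%


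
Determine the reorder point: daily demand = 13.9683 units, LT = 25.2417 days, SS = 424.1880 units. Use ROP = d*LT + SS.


d*LT = 13.9683 * 25.2417 = 352.5836
ROP = 352.5836 + 424.1880 = 776.7716

776.7716 units


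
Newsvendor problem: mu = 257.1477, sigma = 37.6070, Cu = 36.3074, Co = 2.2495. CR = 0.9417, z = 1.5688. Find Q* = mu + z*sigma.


CR = Cu/(Cu+Co) = 36.3074/(36.3074+2.2495) = 0.9417
z = 1.5688
Q* = 257.1477 + 1.5688 * 37.6070 = 316.1456

316.1456 units


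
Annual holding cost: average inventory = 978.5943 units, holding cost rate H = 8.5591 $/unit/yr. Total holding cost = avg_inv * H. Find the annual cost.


Cost = 978.5943 * 8.5591 = 8375.8865

8375.8865 $/yr


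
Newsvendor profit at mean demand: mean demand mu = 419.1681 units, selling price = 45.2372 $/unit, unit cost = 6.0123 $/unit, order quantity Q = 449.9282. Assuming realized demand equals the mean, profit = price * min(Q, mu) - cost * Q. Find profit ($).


Sales at mu = min(449.9282, 419.1681) = 419.1681
Revenue = 45.2372 * 419.1681 = 18961.9912
Total cost = 6.0123 * 449.9282 = 2705.1033
Profit = 18961.9912 - 2705.1033 = 16256.8879

16256.8879 $


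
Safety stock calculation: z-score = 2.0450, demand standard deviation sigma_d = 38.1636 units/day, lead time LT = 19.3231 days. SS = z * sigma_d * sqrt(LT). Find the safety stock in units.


sqrt(LT) = sqrt(19.3231) = 4.3958
SS = 2.0450 * 38.1636 * 4.3958 = 343.0687

343.0687 units


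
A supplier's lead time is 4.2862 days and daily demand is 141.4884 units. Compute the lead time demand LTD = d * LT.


LTD = 141.4884 * 4.2862 = 606.4476

606.4476 units


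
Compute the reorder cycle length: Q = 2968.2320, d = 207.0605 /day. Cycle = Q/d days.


Cycle = 2968.2320 / 207.0605 = 14.3351

14.3351 days


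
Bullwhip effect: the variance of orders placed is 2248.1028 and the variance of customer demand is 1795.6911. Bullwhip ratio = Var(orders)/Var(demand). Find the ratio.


BW = 2248.1028 / 1795.6911 = 1.2519

1.2519


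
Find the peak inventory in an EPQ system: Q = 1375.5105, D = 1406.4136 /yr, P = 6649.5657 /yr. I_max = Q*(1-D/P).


D/P = 0.2115
1 - D/P = 0.7885
I_max = 1375.5105 * 0.7885 = 1084.5837

1084.5837 units


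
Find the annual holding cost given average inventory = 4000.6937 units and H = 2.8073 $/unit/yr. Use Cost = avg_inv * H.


Cost = 4000.6937 * 2.8073 = 11231.1474

11231.1474 $/yr


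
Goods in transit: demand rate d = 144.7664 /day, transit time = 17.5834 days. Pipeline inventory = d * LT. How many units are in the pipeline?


Pipeline = 144.7664 * 17.5834 = 2545.4855

2545.4855 units


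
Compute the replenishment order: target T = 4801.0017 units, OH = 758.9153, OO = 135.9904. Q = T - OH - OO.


Inventory position = OH + OO = 758.9153 + 135.9904 = 894.9057
Q = 4801.0017 - 894.9057 = 3906.0960

3906.0960 units


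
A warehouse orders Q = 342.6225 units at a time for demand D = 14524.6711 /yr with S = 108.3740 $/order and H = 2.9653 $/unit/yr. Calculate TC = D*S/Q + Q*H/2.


Ordering cost = D*S/Q = 4594.2596
Holding cost = Q*H/2 = 507.9892
TC = 4594.2596 + 507.9892 = 5102.2488

5102.2488 $/yr


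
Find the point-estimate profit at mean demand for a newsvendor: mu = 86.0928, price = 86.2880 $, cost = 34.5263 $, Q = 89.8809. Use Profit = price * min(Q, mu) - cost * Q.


Sales at mu = min(89.8809, 86.0928) = 86.0928
Revenue = 86.2880 * 86.0928 = 7428.7755
Total cost = 34.5263 * 89.8809 = 3103.2549
Profit = 7428.7755 - 3103.2549 = 4325.5206

4325.5206 $


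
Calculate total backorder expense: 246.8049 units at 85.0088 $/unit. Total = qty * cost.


Total = 246.8049 * 85.0088 = 20980.5884

20980.5884 $


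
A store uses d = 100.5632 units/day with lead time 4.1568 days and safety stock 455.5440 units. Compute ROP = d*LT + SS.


d*LT = 100.5632 * 4.1568 = 418.0211
ROP = 418.0211 + 455.5440 = 873.5651

873.5651 units


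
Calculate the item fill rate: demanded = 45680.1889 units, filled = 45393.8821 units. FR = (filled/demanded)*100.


FR = 45393.8821 / 45680.1889 * 100 = 99.3732

99.3732%


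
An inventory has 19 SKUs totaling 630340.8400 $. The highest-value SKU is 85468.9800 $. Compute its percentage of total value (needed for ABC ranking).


Top item = 85468.9800
Total = 630340.8400
Percentage = 85468.9800 / 630340.8400 * 100 = 13.5592

13.5592%


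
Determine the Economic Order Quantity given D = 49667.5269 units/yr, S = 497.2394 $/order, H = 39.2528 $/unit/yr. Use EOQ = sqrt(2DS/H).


2*D*S = 2 * 49667.5269 * 497.2394 = 49393302.5505
2*D*S/H = 1258338.3236
EOQ = sqrt(1258338.3236) = 1121.7568

1121.7568 units


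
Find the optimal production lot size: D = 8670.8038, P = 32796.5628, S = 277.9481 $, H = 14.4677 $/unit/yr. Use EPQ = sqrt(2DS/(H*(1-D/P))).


1 - D/P = 1 - 0.2644 = 0.7356
H*(1-D/P) = 10.6427
2DS = 4820066.8834
EPQ = sqrt(452898.5342) = 672.9774

672.9774 units


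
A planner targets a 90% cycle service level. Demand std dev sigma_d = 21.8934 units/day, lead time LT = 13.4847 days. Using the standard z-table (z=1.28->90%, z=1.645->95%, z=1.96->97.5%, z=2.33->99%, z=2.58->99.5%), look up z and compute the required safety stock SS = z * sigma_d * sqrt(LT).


From the table, SL = 90% corresponds to z = 1.28
sqrt(LT) = sqrt(13.4847) = 3.6722
SS = 1.28 * 21.8934 * 3.6722 = 102.9067

102.9067 units


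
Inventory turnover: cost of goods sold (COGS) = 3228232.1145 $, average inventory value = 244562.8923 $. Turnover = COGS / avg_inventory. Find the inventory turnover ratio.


Turnover = 3228232.1145 / 244562.8923 = 13.2000

13.2000


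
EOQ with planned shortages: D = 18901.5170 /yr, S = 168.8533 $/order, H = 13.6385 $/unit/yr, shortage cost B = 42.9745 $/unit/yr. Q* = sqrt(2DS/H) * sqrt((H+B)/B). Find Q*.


sqrt(2DS/H) = 684.1240
sqrt((H+B)/B) = 1.1478
Q* = 684.1240 * 1.1478 = 785.2130

785.2130 units
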